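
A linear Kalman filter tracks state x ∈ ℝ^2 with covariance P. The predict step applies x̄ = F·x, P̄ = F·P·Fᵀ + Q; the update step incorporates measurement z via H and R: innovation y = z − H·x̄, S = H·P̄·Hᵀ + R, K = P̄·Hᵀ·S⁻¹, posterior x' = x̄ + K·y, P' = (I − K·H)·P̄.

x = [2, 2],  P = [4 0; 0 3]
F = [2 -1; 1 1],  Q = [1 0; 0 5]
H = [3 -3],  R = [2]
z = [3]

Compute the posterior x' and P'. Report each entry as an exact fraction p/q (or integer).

x̄ = F·x = [2, 4]
P̄ = F·P·Fᵀ + Q = [20 5; 5 12]
y = z − H·x̄ = [9]
S = H·P̄·Hᵀ + R = [200]
K = P̄·Hᵀ·S⁻¹ = [9/40; -21/200]
x' = x̄ + K·y = [161/40, 611/200]
P' = (I − K·H)·P̄ = [79/8 389/40; 389/40 1959/200]

x' = [161/40, 611/200]
P' = [79/8 389/40; 389/40 1959/200]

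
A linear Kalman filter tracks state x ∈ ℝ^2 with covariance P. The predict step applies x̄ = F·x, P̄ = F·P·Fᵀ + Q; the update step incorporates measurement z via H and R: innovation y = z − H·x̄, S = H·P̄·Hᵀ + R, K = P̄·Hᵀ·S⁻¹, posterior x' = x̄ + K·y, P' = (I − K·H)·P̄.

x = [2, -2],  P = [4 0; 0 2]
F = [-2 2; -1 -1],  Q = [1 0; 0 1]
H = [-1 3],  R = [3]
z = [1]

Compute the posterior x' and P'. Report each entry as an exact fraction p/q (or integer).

x̄ = F·x = [-8, 0]
P̄ = F·P·Fᵀ + Q = [25 4; 4 7]
y = z − H·x̄ = [-7]
S = H·P̄·Hᵀ + R = [67]
K = P̄·Hᵀ·S⁻¹ = [-13/67; 17/67]
x' = x̄ + K·y = [-445/67, -119/67]
P' = (I − K·H)·P̄ = [1506/67 489/67; 489/67 180/67]

x' = [-445/67, -119/67]
P' = [1506/67 489/67; 489/67 180/67]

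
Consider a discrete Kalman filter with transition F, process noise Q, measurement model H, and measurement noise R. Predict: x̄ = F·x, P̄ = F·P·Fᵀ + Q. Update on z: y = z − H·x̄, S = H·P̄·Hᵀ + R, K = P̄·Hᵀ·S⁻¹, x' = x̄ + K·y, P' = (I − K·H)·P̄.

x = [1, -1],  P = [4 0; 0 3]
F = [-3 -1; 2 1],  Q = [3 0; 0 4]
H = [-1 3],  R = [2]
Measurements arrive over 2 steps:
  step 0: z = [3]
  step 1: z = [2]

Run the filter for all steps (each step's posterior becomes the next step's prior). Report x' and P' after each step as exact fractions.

step 0: x̄ = F·x = [-2, 1]
step 0: P̄ = F·P·Fᵀ + Q = [42 -27; -27 23]
step 0: y = z − H·x̄ = [-2]
step 0: S = H·P̄·Hᵀ + R = [413]
step 0: K = P̄·Hᵀ·S⁻¹ = [-123/413; 96/413]
step 0: x' = x̄ + K·y = [-580/413, 221/413]
step 0: P' = (I − K·H)·P̄ = [2217/413 657/413; 657/413 283/413]
step 1: x̄ = F·x = [217/59, -939/413]
step 1: P̄ = F·P·Fᵀ + Q = [3631/59 -2410/59; -2410/59 13431/413]
step 1: y = z − H·x̄ = [5162/413]
step 1: S = H·P̄·Hᵀ + R = [248342/413]
step 1: K = P̄·Hᵀ·S⁻¹ = [-76027/248342; 57163/248342]
step 1: x' = x̄ + K·y = [-18426/124171, 74918/124171]
step 1: P' = (I − K·H)·P̄ = [1288145/248342 378697/248342; 378697/248342 164341/248342]

step 0: x' = [-580/413, 221/413], P' = [2217/413 657/413; 657/413 283/413]
step 1: x' = [-18426/124171, 74918/124171], P' = [1288145/248342 378697/248342; 378697/248342 164341/248342]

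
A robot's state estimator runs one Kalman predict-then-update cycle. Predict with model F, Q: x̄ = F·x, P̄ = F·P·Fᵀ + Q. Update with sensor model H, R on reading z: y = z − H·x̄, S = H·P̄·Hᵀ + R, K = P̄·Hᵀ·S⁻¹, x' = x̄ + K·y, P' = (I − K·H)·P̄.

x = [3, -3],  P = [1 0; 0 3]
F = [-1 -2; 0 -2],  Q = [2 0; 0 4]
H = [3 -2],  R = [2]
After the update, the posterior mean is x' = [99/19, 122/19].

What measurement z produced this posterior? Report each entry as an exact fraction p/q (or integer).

z = [3]

x̄ = F·x = [3, 6]
P̄ = F·P·Fᵀ + Q = [15 12; 12 16]
S = H·P̄·Hᵀ + R = [57]
K = P̄·Hᵀ·S⁻¹ = [7/19; 4/57]
x' − x̄ = [42/19, 8/19] = K·y
y = (KᵀK)⁻¹·Kᵀ·(x' − x̄) = [6]
z = y + H·x̄ = [6] + [-3] = [3]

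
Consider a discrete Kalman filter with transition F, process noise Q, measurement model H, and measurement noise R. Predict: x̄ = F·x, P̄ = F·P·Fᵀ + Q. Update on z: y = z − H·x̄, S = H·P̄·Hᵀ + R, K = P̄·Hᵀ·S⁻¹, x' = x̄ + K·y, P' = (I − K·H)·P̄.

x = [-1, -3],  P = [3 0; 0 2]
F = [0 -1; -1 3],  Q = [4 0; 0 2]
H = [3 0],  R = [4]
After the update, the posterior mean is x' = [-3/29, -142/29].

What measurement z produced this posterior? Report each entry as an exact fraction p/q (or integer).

x̄ = F·x = [3, -8]
P̄ = F·P·Fᵀ + Q = [6 -6; -6 23]
S = H·P̄·Hᵀ + R = [58]
K = P̄·Hᵀ·S⁻¹ = [9/29; -9/29]
x' − x̄ = [-90/29, 90/29] = K·y
y = (KᵀK)⁻¹·Kᵀ·(x' − x̄) = [-10]
z = y + H·x̄ = [-10] + [9] = [-1]

z = [-1]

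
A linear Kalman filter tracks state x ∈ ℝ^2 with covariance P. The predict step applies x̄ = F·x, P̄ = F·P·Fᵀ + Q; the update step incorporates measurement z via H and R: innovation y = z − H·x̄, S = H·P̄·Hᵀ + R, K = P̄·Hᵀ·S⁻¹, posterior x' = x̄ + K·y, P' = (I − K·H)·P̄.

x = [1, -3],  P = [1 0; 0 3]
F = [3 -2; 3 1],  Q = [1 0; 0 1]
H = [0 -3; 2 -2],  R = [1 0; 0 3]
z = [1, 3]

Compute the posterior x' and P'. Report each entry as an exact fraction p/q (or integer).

x̄ = F·x = [9, 0]
P̄ = F·P·Fᵀ + Q = [22 3; 3 13]
y = z − H·x̄ = [1, -15]
S = H·P̄·Hᵀ + R = [118 60; 60 119]
K = P̄·Hᵀ·S⁻¹ = [-3351/10442 2512/5221; -3441/10442 -10/5221]
x' = x̄ + K·y = [15267/10442, -3141/10442]
P' = (I − K·H)·P̄ = [8653/10442 1117/10442; 1117/10442 1147/10442]

x' = [15267/10442, -3141/10442]
P' = [8653/10442 1117/10442; 1117/10442 1147/10442]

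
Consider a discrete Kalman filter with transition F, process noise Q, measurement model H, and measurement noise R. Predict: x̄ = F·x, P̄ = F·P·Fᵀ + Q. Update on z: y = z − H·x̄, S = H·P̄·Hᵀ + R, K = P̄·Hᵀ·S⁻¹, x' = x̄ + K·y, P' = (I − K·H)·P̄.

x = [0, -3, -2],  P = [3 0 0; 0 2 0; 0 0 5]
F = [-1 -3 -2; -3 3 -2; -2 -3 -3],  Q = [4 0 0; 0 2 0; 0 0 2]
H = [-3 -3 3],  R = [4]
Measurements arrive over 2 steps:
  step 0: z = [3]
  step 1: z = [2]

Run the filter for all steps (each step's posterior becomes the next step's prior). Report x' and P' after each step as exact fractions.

step 0: x̄ = F·x = [13, -5, 15]
step 0: P̄ = F·P·Fᵀ + Q = [45 11 54; 11 67 30; 54 30 77]
step 0: y = z − H·x̄ = [-18]
step 0: S = H·P̄·Hᵀ + R = [391]
step 0: K = P̄·Hᵀ·S⁻¹ = [-6/391; -144/391; -21/391]
step 0: x' = x̄ + K·y = [5191/391, 637/391, 6243/391]
step 0: P' = (I − K·H)·P̄ = [17559/391 3437/391 20988/391; 3437/391 5461/391 8706/391; 20988/391 8706/391 29666/391]
step 1: x̄ = F·x = [-19588/391, -26148/391, -31022/391]
step 1: P̄ = F·P·Fᵀ + Q = [395982/391 310718/391 570702/391; 310718/391 412144/391 491238/391; 570702/391 491238/391 836969/391]
step 1: y = z − H·x̄ = [-43360/391]
step 1: S = H·P̄·Hᵀ + R = [1285423/391]
step 1: K = P̄·Hᵀ·S⁻¹ = [-407994/1285423; -694872/1285423; -674913/1285423]
step 1: x' = x̄ + K·y = [-19151524/1285423, -8904324/1285423, -27141086/1285423]
step 1: P' = (I − K·H)·P̄ = [876074850/1285423 296420606/1285423 1171951464/1285423; 296420606/1285423 120031408/1285423 415525518/1285423; 1171951464/1285423 415525518/1285423 1586577098/1285423]

step 0: x' = [5191/391, 637/391, 6243/391], P' = [17559/391 3437/391 20988/391; 3437/391 5461/391 8706/391; 20988/391 8706/391 29666/391]
step 1: x' = [-19151524/1285423, -8904324/1285423, -27141086/1285423], P' = [876074850/1285423 296420606/1285423 1171951464/1285423; 296420606/1285423 120031408/1285423 415525518/1285423; 1171951464/1285423 415525518/1285423 1586577098/1285423]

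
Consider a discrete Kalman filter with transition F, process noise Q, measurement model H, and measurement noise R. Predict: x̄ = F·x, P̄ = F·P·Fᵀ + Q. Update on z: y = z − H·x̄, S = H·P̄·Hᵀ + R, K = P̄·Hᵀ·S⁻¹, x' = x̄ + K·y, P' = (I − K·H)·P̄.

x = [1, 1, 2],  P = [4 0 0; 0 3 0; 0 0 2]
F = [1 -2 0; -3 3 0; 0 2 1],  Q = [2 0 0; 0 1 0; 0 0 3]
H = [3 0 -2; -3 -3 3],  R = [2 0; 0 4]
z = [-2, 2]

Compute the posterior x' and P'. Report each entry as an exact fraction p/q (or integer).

x' = [8977/44258, 17061/44258, 29203/22129]
P' = [22635/22129 4785/22129 29136/22129; 4785/22129 19753/22129 15750/22129; 29136/22129 15750/22129 47482/22129]

x̄ = F·x = [-1, 0, 4]
P̄ = F·P·Fᵀ + Q = [18 -30 -12; -30 64 18; -12 18 17]
y = z − H·x̄ = [9, -13]
S = H·P̄·Hᵀ + R = [376 -66; -66 247]
K = P̄·Hᵀ·S⁻¹ = [9633/44258 1287/22129; -17145/44258 -6591/22129; -3778/22129 1947/22129]
x' = x̄ + K·y = [8977/44258, 17061/44258, 29203/22129]
P' = (I − K·H)·P̄ = [22635/22129 4785/22129 29136/22129; 4785/22129 19753/22129 15750/22129; 29136/22129 15750/22129 47482/22129]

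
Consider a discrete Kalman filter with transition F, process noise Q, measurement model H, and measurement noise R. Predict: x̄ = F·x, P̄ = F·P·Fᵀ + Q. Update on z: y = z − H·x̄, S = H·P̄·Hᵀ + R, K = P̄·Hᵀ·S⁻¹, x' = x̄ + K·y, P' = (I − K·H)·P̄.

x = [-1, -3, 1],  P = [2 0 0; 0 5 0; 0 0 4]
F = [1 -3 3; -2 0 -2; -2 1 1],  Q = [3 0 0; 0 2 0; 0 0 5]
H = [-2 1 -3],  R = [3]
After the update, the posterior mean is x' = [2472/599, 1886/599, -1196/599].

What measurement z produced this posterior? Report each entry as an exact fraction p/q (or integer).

z = [1]

x̄ = F·x = [11, 0, 0]
P̄ = F·P·Fᵀ + Q = [86 -28 -7; -28 26 0; -7 0 22]
S = H·P̄·Hᵀ + R = [599]
K = P̄·Hᵀ·S⁻¹ = [-179/599; 82/599; -52/599]
x' − x̄ = [-4117/599, 1886/599, -1196/599] = K·y
y = (KᵀK)⁻¹·Kᵀ·(x' − x̄) = [23]
z = y + H·x̄ = [23] + [-22] = [1]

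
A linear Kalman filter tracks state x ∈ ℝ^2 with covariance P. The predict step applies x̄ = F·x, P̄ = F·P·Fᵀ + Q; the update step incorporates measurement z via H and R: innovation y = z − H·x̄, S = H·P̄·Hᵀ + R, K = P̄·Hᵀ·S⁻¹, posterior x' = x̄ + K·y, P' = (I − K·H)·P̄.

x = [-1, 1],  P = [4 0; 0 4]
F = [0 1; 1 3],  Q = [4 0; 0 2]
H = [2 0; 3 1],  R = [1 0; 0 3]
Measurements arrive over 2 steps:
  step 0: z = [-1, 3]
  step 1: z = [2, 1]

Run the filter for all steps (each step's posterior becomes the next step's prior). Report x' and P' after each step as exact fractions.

step 0: x̄ = F·x = [1, 2]
step 0: P̄ = F·P·Fᵀ + Q = [8 12; 12 42]
step 0: y = z − H·x̄ = [-3, -2]
step 0: S = H·P̄·Hᵀ + R = [33 72; 72 189]
step 0: K = P̄·Hᵀ·S⁻¹ = [16/39 4/117; -40/39 94/117]
step 0: x' = x̄ + K·y = [-35/117, 406/117]
step 0: P' = (I − K·H)·P̄ = [8/39 -20/39; -20/39 154/39]
step 1: x̄ = F·x = [406/117, 91/9]
step 1: P̄ = F·P·Fᵀ + Q = [310/39 34/3; 34/3 104/3]
step 1: y = z − H·x̄ = [-578/117, -2284/117]
step 1: S = H·P̄·Hᵀ + R = [1279/39 2744/39; 2744/39 6911/39]
step 1: K = P̄·Hᵀ·S⁻¹ = [40004/100741 4116/100741; -95316/100741 76882/100741]
step 1: x' = x̄ + K·y = [214810/302223, -11361/100741]
step 1: P' = (I − K·H)·P̄ = [20002/100741 -47658/100741; -47658/100741 373620/100741]

step 0: x' = [-35/117, 406/117], P' = [8/39 -20/39; -20/39 154/39]
step 1: x' = [214810/302223, -11361/100741], P' = [20002/100741 -47658/100741; -47658/100741 373620/100741]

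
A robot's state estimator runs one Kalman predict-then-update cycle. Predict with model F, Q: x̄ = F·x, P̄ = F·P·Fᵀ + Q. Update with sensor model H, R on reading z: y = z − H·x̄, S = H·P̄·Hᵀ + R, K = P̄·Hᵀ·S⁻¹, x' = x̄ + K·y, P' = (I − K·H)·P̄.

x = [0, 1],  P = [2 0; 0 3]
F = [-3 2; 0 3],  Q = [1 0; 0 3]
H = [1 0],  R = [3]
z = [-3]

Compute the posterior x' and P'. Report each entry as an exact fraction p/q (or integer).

x' = [-87/34, 6/17]
P' = [93/34 27/17; 27/17 348/17]

x̄ = F·x = [2, 3]
P̄ = F·P·Fᵀ + Q = [31 18; 18 30]
y = z − H·x̄ = [-5]
S = H·P̄·Hᵀ + R = [34]
K = P̄·Hᵀ·S⁻¹ = [31/34; 9/17]
x' = x̄ + K·y = [-87/34, 6/17]
P' = (I − K·H)·P̄ = [93/34 27/17; 27/17 348/17]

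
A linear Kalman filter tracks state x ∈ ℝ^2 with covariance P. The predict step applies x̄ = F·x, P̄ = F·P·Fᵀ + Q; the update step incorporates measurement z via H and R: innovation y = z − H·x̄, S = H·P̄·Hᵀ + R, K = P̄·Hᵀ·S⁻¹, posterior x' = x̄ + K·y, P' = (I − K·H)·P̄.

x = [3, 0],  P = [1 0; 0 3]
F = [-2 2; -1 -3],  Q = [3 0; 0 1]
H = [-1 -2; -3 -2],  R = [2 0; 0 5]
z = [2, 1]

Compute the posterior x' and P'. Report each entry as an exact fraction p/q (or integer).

x' = [-94/1055, -1001/1055]
P' = [338/211 -266/211; -266/211 283/211]

x̄ = F·x = [-6, -3]
P̄ = F·P·Fᵀ + Q = [19 -16; -16 29]
y = z − H·x̄ = [-10, -23]
S = H·P̄·Hᵀ + R = [73 45; 45 100]
K = P̄·Hᵀ·S⁻¹ = [97/211 -482/1055; -150/211 232/1055]
x' = x̄ + K·y = [-94/1055, -1001/1055]
P' = (I − K·H)·P̄ = [338/211 -266/211; -266/211 283/211]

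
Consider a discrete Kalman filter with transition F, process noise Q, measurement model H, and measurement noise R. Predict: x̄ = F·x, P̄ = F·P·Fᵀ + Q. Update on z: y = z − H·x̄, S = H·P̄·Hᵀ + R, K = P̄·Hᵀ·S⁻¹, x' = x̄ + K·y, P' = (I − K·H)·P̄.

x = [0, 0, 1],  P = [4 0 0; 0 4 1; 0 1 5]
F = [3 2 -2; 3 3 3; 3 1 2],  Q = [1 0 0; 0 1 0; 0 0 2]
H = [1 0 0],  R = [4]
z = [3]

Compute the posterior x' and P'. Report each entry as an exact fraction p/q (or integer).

x' = [187/69, 119/23, 268/69]
P' = [260/69 40/23 104/69; 40/23 2828/23 1741/23; 104/69 1741/23 3878/69]

x̄ = F·x = [-2, 3, 2]
P̄ = F·P·Fᵀ + Q = [65 30 26; 30 136 87; 26 87 66]
y = z − H·x̄ = [5]
S = H·P̄·Hᵀ + R = [69]
K = P̄·Hᵀ·S⁻¹ = [65/69; 10/23; 26/69]
x' = x̄ + K·y = [187/69, 119/23, 268/69]
P' = (I − K·H)·P̄ = [260/69 40/23 104/69; 40/23 2828/23 1741/23; 104/69 1741/23 3878/69]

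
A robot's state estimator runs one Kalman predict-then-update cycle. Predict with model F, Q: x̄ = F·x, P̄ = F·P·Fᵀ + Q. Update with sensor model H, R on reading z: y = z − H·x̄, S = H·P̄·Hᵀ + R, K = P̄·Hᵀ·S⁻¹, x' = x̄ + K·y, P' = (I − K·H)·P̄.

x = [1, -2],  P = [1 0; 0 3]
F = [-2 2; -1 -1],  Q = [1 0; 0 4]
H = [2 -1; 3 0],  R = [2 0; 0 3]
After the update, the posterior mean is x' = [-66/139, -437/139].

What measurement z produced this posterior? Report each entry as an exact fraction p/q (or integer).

z = [3, -2]

x̄ = F·x = [-6, 1]
P̄ = F·P·Fᵀ + Q = [17 -4; -4 8]
S = H·P̄·Hᵀ + R = [94 114; 114 156]
K = P̄·Hᵀ·S⁻¹ = [19/278 77/278; -94/139 58/139]
x' − x̄ = [768/139, -576/139] = K·y
y = (KᵀK)⁻¹·Kᵀ·(x' − x̄) = [16, 16]
z = y + H·x̄ = [16, 16] + [-13, -18] = [3, -2]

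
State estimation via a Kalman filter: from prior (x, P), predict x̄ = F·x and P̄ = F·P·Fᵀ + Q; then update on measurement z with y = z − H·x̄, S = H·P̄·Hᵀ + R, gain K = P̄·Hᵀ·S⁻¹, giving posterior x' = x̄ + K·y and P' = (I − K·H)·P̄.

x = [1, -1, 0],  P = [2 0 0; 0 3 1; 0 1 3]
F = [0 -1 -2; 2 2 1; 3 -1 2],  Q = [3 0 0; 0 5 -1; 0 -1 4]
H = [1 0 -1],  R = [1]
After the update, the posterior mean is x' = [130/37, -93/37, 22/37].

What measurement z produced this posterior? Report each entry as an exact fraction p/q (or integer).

z = [3]

x̄ = F·x = [1, 0, 4]
P̄ = F·P·Fᵀ + Q = [22 -17 -9; -17 32 14; -9 14 33]
S = H·P̄·Hᵀ + R = [74]
K = P̄·Hᵀ·S⁻¹ = [31/74; -31/74; -21/37]
x' − x̄ = [93/37, -93/37, -126/37] = K·y
y = (KᵀK)⁻¹·Kᵀ·(x' − x̄) = [6]
z = y + H·x̄ = [6] + [-3] = [3]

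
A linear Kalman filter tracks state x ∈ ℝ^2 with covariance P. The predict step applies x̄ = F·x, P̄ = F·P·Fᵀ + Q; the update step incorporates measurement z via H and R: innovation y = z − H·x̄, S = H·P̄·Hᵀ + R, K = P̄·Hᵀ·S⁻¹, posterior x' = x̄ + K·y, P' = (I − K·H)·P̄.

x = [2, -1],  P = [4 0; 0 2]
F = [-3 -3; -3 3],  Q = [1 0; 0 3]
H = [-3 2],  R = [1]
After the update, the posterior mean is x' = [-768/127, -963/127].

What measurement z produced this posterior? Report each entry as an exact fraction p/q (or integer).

z = [3]

x̄ = F·x = [-3, -9]
P̄ = F·P·Fᵀ + Q = [55 18; 18 57]
S = H·P̄·Hᵀ + R = [508]
K = P̄·Hᵀ·S⁻¹ = [-129/508; 15/127]
x' − x̄ = [-387/127, 180/127] = K·y
y = (KᵀK)⁻¹·Kᵀ·(x' − x̄) = [12]
z = y + H·x̄ = [12] + [-9] = [3]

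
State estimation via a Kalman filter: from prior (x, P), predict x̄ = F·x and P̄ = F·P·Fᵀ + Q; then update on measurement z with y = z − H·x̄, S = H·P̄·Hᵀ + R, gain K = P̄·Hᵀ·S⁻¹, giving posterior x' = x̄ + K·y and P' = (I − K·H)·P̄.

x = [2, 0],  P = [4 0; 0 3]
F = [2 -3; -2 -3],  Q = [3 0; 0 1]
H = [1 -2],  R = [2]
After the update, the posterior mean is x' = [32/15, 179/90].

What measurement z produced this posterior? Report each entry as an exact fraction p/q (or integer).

z = [-2]

x̄ = F·x = [4, -4]
P̄ = F·P·Fᵀ + Q = [46 11; 11 44]
S = H·P̄·Hᵀ + R = [180]
K = P̄·Hᵀ·S⁻¹ = [2/15; -77/180]
x' − x̄ = [-28/15, 539/90] = K·y
y = (KᵀK)⁻¹·Kᵀ·(x' − x̄) = [-14]
z = y + H·x̄ = [-14] + [12] = [-2]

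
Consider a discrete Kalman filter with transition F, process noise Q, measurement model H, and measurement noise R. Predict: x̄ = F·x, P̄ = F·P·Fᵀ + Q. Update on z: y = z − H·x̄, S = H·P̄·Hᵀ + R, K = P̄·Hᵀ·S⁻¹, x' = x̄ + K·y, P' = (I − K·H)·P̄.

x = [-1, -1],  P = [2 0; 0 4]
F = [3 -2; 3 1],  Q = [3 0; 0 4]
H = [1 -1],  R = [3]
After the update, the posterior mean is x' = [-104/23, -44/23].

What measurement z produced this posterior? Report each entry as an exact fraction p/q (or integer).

x̄ = F·x = [-1, -4]
P̄ = F·P·Fᵀ + Q = [37 10; 10 26]
S = H·P̄·Hᵀ + R = [46]
K = P̄·Hᵀ·S⁻¹ = [27/46; -8/23]
x' − x̄ = [-81/23, 48/23] = K·y
y = (KᵀK)⁻¹·Kᵀ·(x' − x̄) = [-6]
z = y + H·x̄ = [-6] + [3] = [-3]

z = [-3]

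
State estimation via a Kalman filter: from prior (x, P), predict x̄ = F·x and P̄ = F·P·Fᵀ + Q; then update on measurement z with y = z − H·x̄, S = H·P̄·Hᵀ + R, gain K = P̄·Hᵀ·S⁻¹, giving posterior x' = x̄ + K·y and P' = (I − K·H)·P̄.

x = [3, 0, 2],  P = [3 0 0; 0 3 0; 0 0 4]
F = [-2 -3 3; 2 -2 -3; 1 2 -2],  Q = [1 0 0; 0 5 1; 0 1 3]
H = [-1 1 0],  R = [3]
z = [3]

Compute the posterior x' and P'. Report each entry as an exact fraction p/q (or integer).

x̄ = F·x = [0, 0, -1]
P̄ = F·P·Fᵀ + Q = [76 -30 -48; -30 65 19; -48 19 34]
y = z − H·x̄ = [3]
S = H·P̄·Hᵀ + R = [204]
K = P̄·Hᵀ·S⁻¹ = [-53/102; 95/204; 67/204]
x' = x̄ + K·y = [-53/34, 95/68, -1/68]
P' = (I − K·H)·P̄ = [1067/51 1975/102 -1345/102; 1975/102 4235/204 -2489/204; -1345/102 -2489/204 2447/204]

x' = [-53/34, 95/68, -1/68]
P' = [1067/51 1975/102 -1345/102; 1975/102 4235/204 -2489/204; -1345/102 -2489/204 2447/204]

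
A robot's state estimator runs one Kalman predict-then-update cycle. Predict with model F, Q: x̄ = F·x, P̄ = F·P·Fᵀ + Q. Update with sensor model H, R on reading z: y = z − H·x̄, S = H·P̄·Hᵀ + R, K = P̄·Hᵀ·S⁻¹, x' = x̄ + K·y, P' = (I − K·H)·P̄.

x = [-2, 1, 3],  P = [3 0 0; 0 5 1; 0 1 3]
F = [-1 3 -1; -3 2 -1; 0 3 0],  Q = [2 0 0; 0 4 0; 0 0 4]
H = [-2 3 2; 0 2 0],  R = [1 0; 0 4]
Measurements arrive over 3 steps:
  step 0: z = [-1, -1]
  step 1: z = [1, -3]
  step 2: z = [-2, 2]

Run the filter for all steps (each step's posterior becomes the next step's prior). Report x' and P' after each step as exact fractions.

step 0: x̄ = F·x = [2, 5, 3]
step 0: P̄ = F·P·Fᵀ + Q = [47 37 42; 37 50 27; 42 27 49]
step 0: y = z − H·x̄ = [-18, -11]
step 0: S = H·P̄·Hᵀ + R = [379 260; 260 204]
step 0: K = P̄·Hᵀ·S⁻¹ = [341/2429 893/4858; 130/2429 1025/2429; 1335/2429 -2117/4858]
step 0: x' = x̄ + K·y = [-1769/694, -210/347, -1457/694]
step 0: P' = (I − K·H)·P̄ = [46681/2429 893/2429 45512/2429; 893/2429 2050/2429 -2117/2429; 45512/2429 -2117/2429 49355/2429]
step 1: x̄ = F·x = [983/347, 2962/347, -630/347]
step 1: P̄ = F·P·Fᵀ + Q = [217712/2429 384508/2429 22122/2429; 384508/2429 758224/2429 10614/2429; 22122/2429 10614/2429 28166/2429]
step 1: y = z − H·x̄ = [-5313/347, -6965/347]
step 1: S = H·P̄·Hᵀ + R = [3146253/2429 3053768/2429; 3053768/2429 3042612/2429]
step 1: K = P̄·Hᵀ·S⁻¹ = [-2972360/25455757 9417166/25455757; 1526884/25455757 11154752/25455757; 7084866/25455757 -6933241/25455757]
step 1: x' = x̄ + K·y = [-71398857/25455757, -29986254/25455757, -15530249/25455757]
step 1: P' = (I − K·H)·P̄ = [233031392/25455757 18834332/25455757 203293714/25455757; 18834332/25455757 22309504/25455757 -13866482/25455757; 203293714/25455757 -13866482/25455757 227635870/25455757]
step 2: x̄ = F·x = [-3029656/25455757, 169754312/25455757, -89958762/25455757]
step 2: P̄ = F·P·Fᵀ + Q = [1089144640/25455757 1735916684/25455757 185881986/25455757; 1735916684/25455757 3565195670/25455757 5947482/25455757; 185881986/25455757 5947482/25455757 302608564/25455757]
step 2: y = z − H·x̄ = [-386316238/25455757, -288597110/25455757]
step 2: S = H·P̄·Hᵀ + R = [15432543291/25455757 14471297212/25455757; 14471297212/25455757 14362605708/25455757]
step 2: K = P̄·Hᵀ·S⁻¹ = [-13665696688/120140714753 42810400370/120140714753; 7235648606/120140714753 52354085731/120140714753; 33755862066/120140714753 -33911816075/120140714753]
step 2: x' = x̄ + K·y = [-292258538132/120140714753, 97813551114/120140714753, -552381745892/120140714753]
step 2: P' = (I − K·H)·P̄ = [1127452023376/120140714753 85620800740/120140714753 992187973922/120140714753; 85620800740/120140714753 104708171462/120140714753 -67823632150/120140714753; 992187973922/120140714753 -67823632150/120140714753 1110801353180/120140714753]

step 0: x' = [-1769/694, -210/347, -1457/694], P' = [46681/2429 893/2429 45512/2429; 893/2429 2050/2429 -2117/2429; 45512/2429 -2117/2429 49355/2429]
step 1: x' = [-71398857/25455757, -29986254/25455757, -15530249/25455757], P' = [233031392/25455757 18834332/25455757 203293714/25455757; 18834332/25455757 22309504/25455757 -13866482/25455757; 203293714/25455757 -13866482/25455757 227635870/25455757]
step 2: x' = [-292258538132/120140714753, 97813551114/120140714753, -552381745892/120140714753], P' = [1127452023376/120140714753 85620800740/120140714753 992187973922/120140714753; 85620800740/120140714753 104708171462/120140714753 -67823632150/120140714753; 992187973922/120140714753 -67823632150/120140714753 1110801353180/120140714753]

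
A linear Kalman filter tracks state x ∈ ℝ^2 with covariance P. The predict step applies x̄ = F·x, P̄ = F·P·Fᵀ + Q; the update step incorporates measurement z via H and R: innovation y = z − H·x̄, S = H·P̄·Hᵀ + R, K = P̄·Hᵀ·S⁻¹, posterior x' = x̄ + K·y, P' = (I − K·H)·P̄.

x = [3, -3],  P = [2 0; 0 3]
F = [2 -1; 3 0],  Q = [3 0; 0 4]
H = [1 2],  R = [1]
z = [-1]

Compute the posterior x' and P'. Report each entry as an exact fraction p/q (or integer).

x' = [295/151, -209/151]
P' = [670/151 -316/151; -316/151 186/151]

x̄ = F·x = [9, 9]
P̄ = F·P·Fᵀ + Q = [14 12; 12 22]
y = z − H·x̄ = [-28]
S = H·P̄·Hᵀ + R = [151]
K = P̄·Hᵀ·S⁻¹ = [38/151; 56/151]
x' = x̄ + K·y = [295/151, -209/151]
P' = (I − K·H)·P̄ = [670/151 -316/151; -316/151 186/151]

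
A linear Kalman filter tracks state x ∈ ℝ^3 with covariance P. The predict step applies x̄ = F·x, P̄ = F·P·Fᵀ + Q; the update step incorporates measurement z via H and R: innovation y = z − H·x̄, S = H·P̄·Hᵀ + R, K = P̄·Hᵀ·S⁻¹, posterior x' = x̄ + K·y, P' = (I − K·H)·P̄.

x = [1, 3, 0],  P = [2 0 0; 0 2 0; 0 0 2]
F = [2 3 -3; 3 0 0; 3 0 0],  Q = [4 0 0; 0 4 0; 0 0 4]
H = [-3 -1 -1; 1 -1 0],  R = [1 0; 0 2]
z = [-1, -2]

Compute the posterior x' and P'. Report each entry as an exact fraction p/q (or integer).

x̄ = F·x = [11, 3, 3]
P̄ = F·P·Fᵀ + Q = [48 12 12; 12 22 18; 12 18 22]
y = z − H·x̄ = [38, -10]
S = H·P̄·Hᵀ + R = [657 -92; -92 48]
K = P̄·Hᵀ·S⁻¹ = [-297/1442 2049/5768; -571/2884 -6781/11536; -75/412 -781/1648]
x' = x̄ + K·y = [-1093/2884, 7813/5768, 677/824]
P' = (I − K·H)·P̄ = [879/1442 -291/2884 -627/412; -291/2884 6199/5768 -473/824; -627/412 -473/824 4385/824]

x' = [-1093/2884, 7813/5768, 677/824]
P' = [879/1442 -291/2884 -627/412; -291/2884 6199/5768 -473/824; -627/412 -473/824 4385/824]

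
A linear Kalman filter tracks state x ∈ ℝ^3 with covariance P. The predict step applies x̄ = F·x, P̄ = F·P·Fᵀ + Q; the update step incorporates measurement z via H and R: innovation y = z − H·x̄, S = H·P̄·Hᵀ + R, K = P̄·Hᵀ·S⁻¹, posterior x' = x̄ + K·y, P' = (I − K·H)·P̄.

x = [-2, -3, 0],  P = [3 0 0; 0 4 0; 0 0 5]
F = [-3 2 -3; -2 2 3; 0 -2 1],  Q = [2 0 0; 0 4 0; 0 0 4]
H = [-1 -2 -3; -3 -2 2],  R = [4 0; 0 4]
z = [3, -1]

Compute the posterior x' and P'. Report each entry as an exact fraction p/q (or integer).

x' = [3342795/551309, -3831152/551309, 924590/551309]
P' = [9825060/551309 -10720124/551309 3772716/551309; -10720124/551309 11981368/551309 -4159648/551309; 3772716/551309 -4159648/551309 1621240/551309]

x̄ = F·x = [0, -2, 6]
P̄ = F·P·Fᵀ + Q = [90 -11 -31; -11 77 -1; -31 -1 25]
y = z − H·x̄ = [17, -17]
S = H·P̄·Hᵀ + R = [385 121; 121 1470]
K = P̄·Hᵀ·S⁻¹ = [74260/551309 -11125/50119; -190917/551309 -2765/50119; -79285/551309 5537/50119]
x' = x̄ + K·y = [3342795/551309, -3831152/551309, 924590/551309]
P' = (I − K·H)·P̄ = [9825060/551309 -10720124/551309 3772716/551309; -10720124/551309 11981368/551309 -4159648/551309; 3772716/551309 -4159648/551309 1621240/551309]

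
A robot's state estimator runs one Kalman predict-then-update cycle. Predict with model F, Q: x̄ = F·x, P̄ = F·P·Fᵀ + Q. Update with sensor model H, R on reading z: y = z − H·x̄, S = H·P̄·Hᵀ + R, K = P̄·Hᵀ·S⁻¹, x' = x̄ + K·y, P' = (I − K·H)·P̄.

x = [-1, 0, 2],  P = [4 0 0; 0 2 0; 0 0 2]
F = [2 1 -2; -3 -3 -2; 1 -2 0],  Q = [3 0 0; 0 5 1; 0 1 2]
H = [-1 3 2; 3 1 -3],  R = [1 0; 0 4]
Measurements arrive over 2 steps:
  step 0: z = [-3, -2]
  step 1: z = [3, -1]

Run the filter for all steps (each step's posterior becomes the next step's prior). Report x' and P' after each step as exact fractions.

step 0: x' = [-608354/188927, -65517/188927, -489615/188927], P' = [2385792/188927 -630775/188927 2131371/188927; -630775/188927 205141/188927 -595316/188927; 2131371/188927 -595316/188927 1960311/188927]
step 1: x' = [9393384131/48687194509, 27303549877/48687194509, 39122314305/48687194509], P' = [114170890111/48687194509 -28581410020/48687194509 97644008991/48687194509; -28581410020/48687194509 17104230098/48687194509 -32639273014/48687194509; 97644008991/48687194509 -32639273014/48687194509 97784505429/48687194509]

step 0: x̄ = F·x = [-6, -1, -1]
step 0: P̄ = F·P·Fᵀ + Q = [29 -22 4; -22 67 1; 4 1 14]
step 0: y = z − H·x̄ = [-4, 14]
step 0: S = H·P̄·Hᵀ + R = [817 -117; -117 248]
step 0: K = P̄·Hᵀ·S⁻¹ = [-15375/188927 33122/188927; 55566/188927 24691/188927; 3303/188927 -20534/188927]
step 0: x' = x̄ + K·y = [-608354/188927, -65517/188927, -489615/188927]
step 0: P' = (I − K·H)·P̄ = [2385792/188927 -630775/188927 2131371/188927; -630775/188927 205141/188927 -595316/188927; 2131371/188927 -595316/188927 1960311/188927]
step 1: x̄ = F·x = [-302995/188927, 3000843/188927, -477320/188927]
step 1: P̄ = F·P·Fᵀ + Q = [963530/188927 469522/188927 -390379/188927; 469522/188927 39182986/188927 -14273934/188927; -390379/188927 -14273934/188927 6107310/188927]
step 1: y = z − H·x̄ = [-7784103/188927, -3712745/188927]
step 1: S = H·P̄·Hᵀ + R = [205685747/188927 178174811/188927; 178174811/188927 199063812/188927]
step 1: K = P̄·Hᵀ·S⁻¹ = [-4627102189/48687194509 5249808335/48687194509; 14615554286/48687194509 7319454770/48687194509; 7182825/48687194509 -8265190582/48687194509]
step 1: x' = x̄ + K·y = [9393384131/48687194509, 27303549877/48687194509, 39122314305/48687194509]
step 1: P' = (I − K·H)·P̄ = [114170890111/48687194509 -28581410020/48687194509 97644008991/48687194509; -28581410020/48687194509 17104230098/48687194509 -32639273014/48687194509; 97644008991/48687194509 -32639273014/48687194509 97784505429/48687194509]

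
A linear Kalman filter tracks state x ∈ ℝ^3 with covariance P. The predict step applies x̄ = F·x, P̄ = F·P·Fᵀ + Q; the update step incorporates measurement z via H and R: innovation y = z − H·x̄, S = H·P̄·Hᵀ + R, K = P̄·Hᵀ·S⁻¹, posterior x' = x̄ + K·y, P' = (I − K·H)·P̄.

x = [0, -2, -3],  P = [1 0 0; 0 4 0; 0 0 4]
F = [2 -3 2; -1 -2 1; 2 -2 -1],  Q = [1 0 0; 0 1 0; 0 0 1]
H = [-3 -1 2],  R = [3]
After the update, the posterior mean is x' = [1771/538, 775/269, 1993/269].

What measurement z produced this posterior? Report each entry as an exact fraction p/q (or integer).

x̄ = F·x = [0, 1, 7]
P̄ = F·P·Fᵀ + Q = [57 30 20; 30 22 10; 20 10 25]
S = H·P̄·Hᵀ + R = [538]
K = P̄·Hᵀ·S⁻¹ = [-161/538; -46/269; -10/269]
x' − x̄ = [1771/538, 506/269, 110/269] = K·y
y = (KᵀK)⁻¹·Kᵀ·(x' − x̄) = [-11]
z = y + H·x̄ = [-11] + [13] = [2]

z = [2]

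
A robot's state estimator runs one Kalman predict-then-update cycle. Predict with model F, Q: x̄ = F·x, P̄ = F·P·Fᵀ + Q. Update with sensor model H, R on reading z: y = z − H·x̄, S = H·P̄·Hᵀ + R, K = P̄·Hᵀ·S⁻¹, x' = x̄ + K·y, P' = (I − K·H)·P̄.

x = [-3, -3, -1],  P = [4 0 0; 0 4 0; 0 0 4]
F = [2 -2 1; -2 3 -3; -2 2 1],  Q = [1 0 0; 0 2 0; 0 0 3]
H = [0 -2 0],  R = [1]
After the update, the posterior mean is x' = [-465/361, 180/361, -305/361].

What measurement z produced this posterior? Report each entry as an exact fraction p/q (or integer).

x̄ = F·x = [-1, 0, -1]
P̄ = F·P·Fᵀ + Q = [37 -52 -28; -52 90 28; -28 28 39]
S = H·P̄·Hᵀ + R = [361]
K = P̄·Hᵀ·S⁻¹ = [104/361; -180/361; -56/361]
x' − x̄ = [-104/361, 180/361, 56/361] = K·y
y = (KᵀK)⁻¹·Kᵀ·(x' − x̄) = [-1]
z = y + H·x̄ = [-1] + [0] = [-1]

z = [-1]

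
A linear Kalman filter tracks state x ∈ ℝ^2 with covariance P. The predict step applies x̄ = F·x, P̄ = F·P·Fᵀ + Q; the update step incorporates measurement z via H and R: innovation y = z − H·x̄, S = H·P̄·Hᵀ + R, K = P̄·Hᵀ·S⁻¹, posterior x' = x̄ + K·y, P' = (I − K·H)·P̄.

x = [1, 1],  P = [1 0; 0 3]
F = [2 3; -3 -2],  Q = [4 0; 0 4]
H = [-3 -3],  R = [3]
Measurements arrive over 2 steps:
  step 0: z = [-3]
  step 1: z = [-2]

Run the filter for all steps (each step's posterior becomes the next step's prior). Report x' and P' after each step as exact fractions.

step 0: x̄ = F·x = [5, -5]
step 0: P̄ = F·P·Fᵀ + Q = [35 -24; -24 25]
step 0: y = z − H·x̄ = [-3]
step 0: S = H·P̄·Hᵀ + R = [111]
step 0: K = P̄·Hᵀ·S⁻¹ = [-11/37; -1/37]
step 0: x' = x̄ + K·y = [218/37, -182/37]
step 0: P' = (I − K·H)·P̄ = [932/37 -921/37; -921/37 922/37]
step 1: x̄ = F·x = [-110/37, -290/37]
step 1: P̄ = F·P·Fᵀ + Q = [1122/37 849/37; 849/37 1172/37]
step 1: y = z − H·x̄ = [-1274/37]
step 1: S = H·P̄·Hᵀ + R = [36039/37]
step 1: K = P̄·Hᵀ·S⁻¹ = [-1971/12013; -2021/12013]
step 1: x' = x̄ + K·y = [32152/12013, -24568/12013]
step 1: P' = (I − K·H)·P̄ = [49299/12013 -47328/12013; -47328/12013 49349/12013]

step 0: x' = [218/37, -182/37], P' = [932/37 -921/37; -921/37 922/37]
step 1: x' = [32152/12013, -24568/12013], P' = [49299/12013 -47328/12013; -47328/12013 49349/12013]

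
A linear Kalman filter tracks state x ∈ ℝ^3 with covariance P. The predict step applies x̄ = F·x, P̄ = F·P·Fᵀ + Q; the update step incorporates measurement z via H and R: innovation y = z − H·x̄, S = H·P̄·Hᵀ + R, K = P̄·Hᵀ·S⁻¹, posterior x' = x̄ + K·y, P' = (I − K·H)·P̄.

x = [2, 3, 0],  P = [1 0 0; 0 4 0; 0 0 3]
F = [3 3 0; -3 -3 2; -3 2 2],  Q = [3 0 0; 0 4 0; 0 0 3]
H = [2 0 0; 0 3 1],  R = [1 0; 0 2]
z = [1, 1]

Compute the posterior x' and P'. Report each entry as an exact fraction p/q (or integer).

x' = [9761/17663, 17445/17663, -107852/52989]
P' = [4368/17663 -1395/17663 4105/17663; -1395/17663 37943/17663 -105069/17663; 4105/17663 -105069/17663 971987/52989]

x̄ = F·x = [15, -15, 0]
P̄ = F·P·Fᵀ + Q = [48 -45 15; -45 61 -3; 15 -3 40]
y = z − H·x̄ = [-29, 46]
S = H·P̄·Hᵀ + R = [193 -240; -240 573]
K = P̄·Hᵀ·S⁻¹ = [8736/17663 -40/17663; -2790/17663 4380/17663; 8210/17663 13183/52989]
x' = x̄ + K·y = [9761/17663, 17445/17663, -107852/52989]
P' = (I − K·H)·P̄ = [4368/17663 -1395/17663 4105/17663; -1395/17663 37943/17663 -105069/17663; 4105/17663 -105069/17663 971987/52989]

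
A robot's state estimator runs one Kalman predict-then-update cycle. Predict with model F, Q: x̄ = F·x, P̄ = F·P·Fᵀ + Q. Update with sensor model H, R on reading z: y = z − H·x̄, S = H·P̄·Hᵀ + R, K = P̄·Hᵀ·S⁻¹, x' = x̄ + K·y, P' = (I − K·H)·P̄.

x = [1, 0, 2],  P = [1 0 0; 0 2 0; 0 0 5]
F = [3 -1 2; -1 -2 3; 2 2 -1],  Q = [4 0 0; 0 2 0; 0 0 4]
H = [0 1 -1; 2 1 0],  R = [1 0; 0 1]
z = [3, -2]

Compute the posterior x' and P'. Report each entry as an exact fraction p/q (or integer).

x' = [-7846/5269, 5944/5269, -8964/5269]
P' = [11878/15807 -17029/15807 -13489/15807; -17029/15807 36283/15807 29044/15807; -13489/15807 29044/15807 37291/15807]

x̄ = F·x = [7, 5, 0]
P̄ = F·P·Fᵀ + Q = [35 31 -8; 31 56 -25; -8 -25 21]
y = z − H·x̄ = [-2, -21]
S = H·P̄·Hᵀ + R = [128 159; 159 321]
K = P̄·Hᵀ·S⁻¹ = [-1180/5269 6727/15807; 2413/5269 2225/15807; -2749/5269 2066/15807]
x' = x̄ + K·y = [-7846/5269, 5944/5269, -8964/5269]
P' = (I − K·H)·P̄ = [11878/15807 -17029/15807 -13489/15807; -17029/15807 36283/15807 29044/15807; -13489/15807 29044/15807 37291/15807]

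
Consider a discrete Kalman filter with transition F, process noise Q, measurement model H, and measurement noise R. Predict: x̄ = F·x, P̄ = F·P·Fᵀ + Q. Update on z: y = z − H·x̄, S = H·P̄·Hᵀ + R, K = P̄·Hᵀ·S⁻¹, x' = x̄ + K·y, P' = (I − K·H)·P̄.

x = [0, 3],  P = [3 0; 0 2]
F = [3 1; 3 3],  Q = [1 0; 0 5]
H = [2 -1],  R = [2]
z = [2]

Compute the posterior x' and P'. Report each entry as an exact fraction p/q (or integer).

x' = [51/8, 11]
P' = [471/40 111/5; 111/5 218/5]

x̄ = F·x = [3, 9]
P̄ = F·P·Fᵀ + Q = [30 33; 33 50]
y = z − H·x̄ = [5]
S = H·P̄·Hᵀ + R = [40]
K = P̄·Hᵀ·S⁻¹ = [27/40; 2/5]
x' = x̄ + K·y = [51/8, 11]
P' = (I − K·H)·P̄ = [471/40 111/5; 111/5 218/5]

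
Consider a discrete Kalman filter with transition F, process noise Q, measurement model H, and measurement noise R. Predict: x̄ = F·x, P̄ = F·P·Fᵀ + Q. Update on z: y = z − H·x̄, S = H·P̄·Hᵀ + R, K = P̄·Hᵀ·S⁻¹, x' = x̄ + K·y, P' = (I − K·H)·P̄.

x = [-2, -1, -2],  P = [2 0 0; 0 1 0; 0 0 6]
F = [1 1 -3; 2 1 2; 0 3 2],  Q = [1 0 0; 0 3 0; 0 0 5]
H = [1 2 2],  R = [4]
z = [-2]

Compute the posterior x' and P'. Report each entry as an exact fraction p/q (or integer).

x̄ = F·x = [3, -9, -7]
P̄ = F·P·Fᵀ + Q = [58 -31 -33; -31 36 27; -33 27 38]
y = z − H·x̄ = [27]
S = H·P̄·Hᵀ + R = [318]
K = P̄·Hᵀ·S⁻¹ = [-35/159; 95/318; 97/318]
x' = x̄ + K·y = [-156/53, -99/106, 131/106]
P' = (I − K·H)·P̄ = [6772/159 -1604/159 -1852/159; -1604/159 2423/318 -629/318; -1852/159 -629/318 2675/318]

x' = [-156/53, -99/106, 131/106]
P' = [6772/159 -1604/159 -1852/159; -1604/159 2423/318 -629/318; -1852/159 -629/318 2675/318]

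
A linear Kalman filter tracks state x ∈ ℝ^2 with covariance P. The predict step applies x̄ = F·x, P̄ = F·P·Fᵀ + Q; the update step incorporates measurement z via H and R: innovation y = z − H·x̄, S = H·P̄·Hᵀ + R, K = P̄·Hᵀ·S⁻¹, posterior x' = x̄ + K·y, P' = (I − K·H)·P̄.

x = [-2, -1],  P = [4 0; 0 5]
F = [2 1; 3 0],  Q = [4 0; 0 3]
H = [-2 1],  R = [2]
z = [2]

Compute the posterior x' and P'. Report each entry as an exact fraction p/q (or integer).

x' = [-173/45, -28/5]
P' = [449/45 94/5; 94/5 186/5]

x̄ = F·x = [-5, -6]
P̄ = F·P·Fᵀ + Q = [25 24; 24 39]
y = z − H·x̄ = [-2]
S = H·P̄·Hᵀ + R = [45]
K = P̄·Hᵀ·S⁻¹ = [-26/45; -1/5]
x' = x̄ + K·y = [-173/45, -28/5]
P' = (I − K·H)·P̄ = [449/45 94/5; 94/5 186/5]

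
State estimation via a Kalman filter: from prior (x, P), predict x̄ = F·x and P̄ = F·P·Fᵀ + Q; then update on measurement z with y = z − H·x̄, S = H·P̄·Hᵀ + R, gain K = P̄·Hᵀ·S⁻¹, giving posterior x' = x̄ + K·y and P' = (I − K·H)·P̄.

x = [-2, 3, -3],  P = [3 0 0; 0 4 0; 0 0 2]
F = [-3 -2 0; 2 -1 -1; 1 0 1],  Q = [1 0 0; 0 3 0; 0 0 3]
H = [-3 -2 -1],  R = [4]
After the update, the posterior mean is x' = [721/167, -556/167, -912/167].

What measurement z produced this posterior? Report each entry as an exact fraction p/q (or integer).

z = [-1]

x̄ = F·x = [0, -4, -5]
P̄ = F·P·Fᵀ + Q = [44 -10 -9; -10 21 4; -9 4 8]
S = H·P̄·Hᵀ + R = [334]
K = P̄·Hᵀ·S⁻¹ = [-103/334; -8/167; 11/334]
x' − x̄ = [721/167, 112/167, -77/167] = K·y
y = (KᵀK)⁻¹·Kᵀ·(x' − x̄) = [-14]
z = y + H·x̄ = [-14] + [13] = [-1]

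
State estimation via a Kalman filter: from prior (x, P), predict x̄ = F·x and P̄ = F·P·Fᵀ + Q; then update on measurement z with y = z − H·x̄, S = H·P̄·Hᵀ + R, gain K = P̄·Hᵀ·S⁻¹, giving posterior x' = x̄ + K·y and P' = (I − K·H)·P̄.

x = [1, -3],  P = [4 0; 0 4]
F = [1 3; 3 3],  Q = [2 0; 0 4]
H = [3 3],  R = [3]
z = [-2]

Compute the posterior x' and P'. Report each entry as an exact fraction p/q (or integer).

x̄ = F·x = [-8, -6]
P̄ = F·P·Fᵀ + Q = [42 48; 48 76]
y = z − H·x̄ = [40]
S = H·P̄·Hᵀ + R = [1929]
K = P̄·Hᵀ·S⁻¹ = [90/643; 124/643]
x' = x̄ + K·y = [-1544/643, 1102/643]
P' = (I − K·H)·P̄ = [2706/643 -2616/643; -2616/643 2740/643]

x' = [-1544/643, 1102/643]
P' = [2706/643 -2616/643; -2616/643 2740/643]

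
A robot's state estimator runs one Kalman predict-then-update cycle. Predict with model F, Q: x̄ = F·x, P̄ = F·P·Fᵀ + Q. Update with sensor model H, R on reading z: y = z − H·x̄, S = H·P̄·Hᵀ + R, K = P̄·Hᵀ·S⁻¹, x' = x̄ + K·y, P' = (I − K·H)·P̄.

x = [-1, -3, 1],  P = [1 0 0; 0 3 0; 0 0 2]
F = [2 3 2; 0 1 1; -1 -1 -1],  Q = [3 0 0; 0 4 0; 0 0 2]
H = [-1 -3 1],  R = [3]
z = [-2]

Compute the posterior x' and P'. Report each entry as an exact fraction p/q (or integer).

x̄ = F·x = [-9, -2, 3]
P̄ = F·P·Fᵀ + Q = [42 13 -15; 13 9 -5; -15 -5 8]
y = z − H·x̄ = [-20]
S = H·P̄·Hᵀ + R = [272]
K = P̄·Hᵀ·S⁻¹ = [-6/17; -45/272; 19/136]
x' = x̄ + K·y = [-33/17, 89/68, 7/34]
P' = (I − K·H)·P̄ = [138/17 -49/17 -27/17; -49/17 423/272 175/136; -27/17 175/136 183/68]

x' = [-33/17, 89/68, 7/34]
P' = [138/17 -49/17 -27/17; -49/17 423/272 175/136; -27/17 175/136 183/68]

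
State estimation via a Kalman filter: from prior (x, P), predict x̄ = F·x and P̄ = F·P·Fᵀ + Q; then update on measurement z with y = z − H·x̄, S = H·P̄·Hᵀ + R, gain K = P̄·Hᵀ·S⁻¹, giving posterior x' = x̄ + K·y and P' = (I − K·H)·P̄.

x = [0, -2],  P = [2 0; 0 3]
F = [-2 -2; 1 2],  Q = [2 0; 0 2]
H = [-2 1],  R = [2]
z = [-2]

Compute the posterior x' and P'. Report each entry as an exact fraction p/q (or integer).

x̄ = F·x = [4, -4]
P̄ = F·P·Fᵀ + Q = [22 -16; -16 16]
y = z − H·x̄ = [10]
S = H·P̄·Hᵀ + R = [170]
K = P̄·Hᵀ·S⁻¹ = [-6/17; 24/85]
x' = x̄ + K·y = [8/17, -20/17]
P' = (I − K·H)·P̄ = [14/17 16/17; 16/17 208/85]

x' = [8/17, -20/17]
P' = [14/17 16/17; 16/17 208/85]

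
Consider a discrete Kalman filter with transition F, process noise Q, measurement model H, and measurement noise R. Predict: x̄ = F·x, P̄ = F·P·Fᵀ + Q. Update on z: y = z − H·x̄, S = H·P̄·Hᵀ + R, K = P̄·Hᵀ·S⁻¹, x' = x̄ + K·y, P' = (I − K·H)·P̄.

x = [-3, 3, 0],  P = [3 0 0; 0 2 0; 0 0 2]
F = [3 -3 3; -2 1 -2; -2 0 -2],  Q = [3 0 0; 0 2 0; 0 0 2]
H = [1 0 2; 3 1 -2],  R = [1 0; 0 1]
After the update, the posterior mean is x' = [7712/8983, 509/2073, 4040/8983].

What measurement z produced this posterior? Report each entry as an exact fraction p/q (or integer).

z = [2, 2]

x̄ = F·x = [-18, 9, 6]
P̄ = F·P·Fᵀ + Q = [66 -36 -30; -36 24 20; -30 20 22]
S = H·P̄·Hᵀ + R = [35 -6; -6 771]
K = P̄·Hᵀ·S⁻¹ = [1986/8983 2602/8983; 60/691 -332/2073; 3370/8983 -1302/8983]
x' − x̄ = [169406/8983, -18148/2073, -49858/8983] = K·y
y = (KᵀK)⁻¹·Kᵀ·(x' − x̄) = [8, 59]
z = y + H·x̄ = [8, 59] + [-6, -57] = [2, 2]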